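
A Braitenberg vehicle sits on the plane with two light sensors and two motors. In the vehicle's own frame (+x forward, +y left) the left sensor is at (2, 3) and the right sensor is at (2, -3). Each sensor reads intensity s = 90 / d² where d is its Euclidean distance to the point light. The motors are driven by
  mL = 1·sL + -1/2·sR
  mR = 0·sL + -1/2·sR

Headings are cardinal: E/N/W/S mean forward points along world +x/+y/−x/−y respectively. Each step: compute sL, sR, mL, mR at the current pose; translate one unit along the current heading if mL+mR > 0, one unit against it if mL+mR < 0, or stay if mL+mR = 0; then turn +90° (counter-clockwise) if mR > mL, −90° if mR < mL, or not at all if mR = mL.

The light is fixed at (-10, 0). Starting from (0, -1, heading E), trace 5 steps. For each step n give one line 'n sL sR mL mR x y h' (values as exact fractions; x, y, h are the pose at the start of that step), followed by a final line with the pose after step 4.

n=0: pose=(0,-1,E); sL=45/74, sR=9/16; mL=387/1184, mR=-9/32; mL+mR=27/592 → advance +1; mR−mL=-45/74 → turn -1·90°
n=1: pose=(1,-1,S); sL=18/41, sR=90/73; mL=-531/2993, mR=-45/73; mL+mR=-2376/2993 → advance -1; mR−mL=-18/41 → turn -1·90°
n=2: pose=(1,0,W); sL=1, sR=1; mL=1/2, mR=-1/2; mL+mR=0 → advance +0; mR−mL=-1 → turn -1·90°
n=3: pose=(1,0,N); sL=45/34, sR=9/20; mL=747/680, mR=-9/40; mL+mR=297/340 → advance +1; mR−mL=-45/34 → turn -1·90°
n=4: pose=(1,1,E); sL=18/37, sR=90/173; mL=1449/6401, mR=-45/173; mL+mR=-216/6401 → advance -1; mR−mL=-18/37 → turn -1·90°

0 45/74 9/16 387/1184 -9/32 0 -1 E
1 18/41 90/73 -531/2993 -45/73 1 -1 S
2 1 1 1/2 -1/2 1 0 W
3 45/34 9/20 747/680 -9/40 1 0 N
4 18/37 90/173 1449/6401 -45/173 1 1 E
final 0 1 S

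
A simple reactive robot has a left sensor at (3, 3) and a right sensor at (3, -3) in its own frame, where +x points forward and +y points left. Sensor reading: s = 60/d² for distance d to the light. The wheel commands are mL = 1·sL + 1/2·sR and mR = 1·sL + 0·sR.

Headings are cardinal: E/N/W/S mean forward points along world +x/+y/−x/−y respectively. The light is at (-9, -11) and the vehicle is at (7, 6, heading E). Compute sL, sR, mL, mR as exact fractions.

left sensor world pos  = (10, 9); dL² = 761
right sensor world pos = (10, 3); dR² = 557
sL = 60/761 = 60/761
sR = 60/557 = 60/557
mL = 1·sL + 1/2·sR = 56250/423877
mR = 1·sL + 0·sR = 60/761

60/761 60/557 56250/423877 60/761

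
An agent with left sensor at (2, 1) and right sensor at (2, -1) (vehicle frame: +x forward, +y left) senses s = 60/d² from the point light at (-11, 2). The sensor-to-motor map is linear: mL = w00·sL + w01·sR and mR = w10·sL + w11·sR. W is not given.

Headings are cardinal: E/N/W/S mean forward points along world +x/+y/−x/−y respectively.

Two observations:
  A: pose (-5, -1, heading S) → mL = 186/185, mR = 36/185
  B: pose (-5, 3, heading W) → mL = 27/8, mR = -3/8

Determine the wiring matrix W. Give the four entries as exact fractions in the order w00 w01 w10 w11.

obs A: pose=(-5,-1,S) → sL=30/37, sR=6/5, mL=186/185, mR=36/185
obs B: pose=(-5,3,W) → sL=15/4, sR=3, mL=27/8, mR=-3/8
sensor matrix S = [[30/37, 6/5], [15/4, 3]]; det S = -153/74
solve [mL_A; mL_B] = S·[w00; w01] and [mR_A; mR_B] = S·[w10; w11]:
  w00 = 1/2, w01 = 1/2, w10 = -1/2, w11 = 1/2

1/2 1/2 -1/2 1/2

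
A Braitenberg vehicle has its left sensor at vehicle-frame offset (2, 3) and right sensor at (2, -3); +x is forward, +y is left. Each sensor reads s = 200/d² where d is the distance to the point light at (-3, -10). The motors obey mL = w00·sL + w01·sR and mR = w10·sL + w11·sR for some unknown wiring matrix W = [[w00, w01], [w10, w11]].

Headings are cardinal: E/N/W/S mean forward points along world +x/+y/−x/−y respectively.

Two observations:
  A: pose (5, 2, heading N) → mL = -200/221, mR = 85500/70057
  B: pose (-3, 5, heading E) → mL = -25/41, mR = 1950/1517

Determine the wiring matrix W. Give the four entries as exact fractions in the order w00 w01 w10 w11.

-1 0 1 1/2

obs A: pose=(5,2,N) → sL=200/221, sR=200/317, mL=-200/221, mR=85500/70057
obs B: pose=(-3,5,E) → sL=25/41, sR=50/37, mL=-25/41, mR=1950/1517
sensor matrix S = [[200/221, 200/317], [25/41, 50/37]]; det S = 89085000/106276469
solve [mL_A; mL_B] = S·[w00; w01] and [mR_A; mR_B] = S·[w10; w11]:
  w00 = -1, w01 = 0, w10 = 1, w11 = 1/2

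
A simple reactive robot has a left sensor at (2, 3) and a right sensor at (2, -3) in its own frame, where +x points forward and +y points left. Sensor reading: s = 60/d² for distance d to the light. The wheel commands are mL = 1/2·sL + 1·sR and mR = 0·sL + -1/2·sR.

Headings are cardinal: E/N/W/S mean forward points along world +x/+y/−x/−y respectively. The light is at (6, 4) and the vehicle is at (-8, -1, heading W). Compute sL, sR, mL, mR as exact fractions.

3/16 3/13 135/416 -3/26

left sensor world pos  = (-10, -4); dL² = 320
right sensor world pos = (-10, 2); dR² = 260
sL = 60/320 = 3/16
sR = 60/260 = 3/13
mL = 1/2·sL + 1·sR = 135/416
mR = 0·sL + -1/2·sR = -3/26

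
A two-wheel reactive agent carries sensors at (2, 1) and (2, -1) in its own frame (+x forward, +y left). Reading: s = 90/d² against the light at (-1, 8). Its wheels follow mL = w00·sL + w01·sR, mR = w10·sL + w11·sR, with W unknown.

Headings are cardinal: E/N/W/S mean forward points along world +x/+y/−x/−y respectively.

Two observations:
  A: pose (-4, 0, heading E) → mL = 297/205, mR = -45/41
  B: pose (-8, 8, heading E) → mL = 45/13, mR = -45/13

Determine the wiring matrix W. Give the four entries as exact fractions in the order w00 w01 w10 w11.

1/2 1/2 0 -1

obs A: pose=(-4,0,E) → sL=9/5, sR=45/41, mL=297/205, mR=-45/41
obs B: pose=(-8,8,E) → sL=45/13, sR=45/13, mL=45/13, mR=-45/13
sensor matrix S = [[9/5, 45/41], [45/13, 45/13]]; det S = 1296/533
solve [mL_A; mL_B] = S·[w00; w01] and [mR_A; mR_B] = S·[w10; w11]:
  w00 = 1/2, w01 = 1/2, w10 = 0, w11 = -1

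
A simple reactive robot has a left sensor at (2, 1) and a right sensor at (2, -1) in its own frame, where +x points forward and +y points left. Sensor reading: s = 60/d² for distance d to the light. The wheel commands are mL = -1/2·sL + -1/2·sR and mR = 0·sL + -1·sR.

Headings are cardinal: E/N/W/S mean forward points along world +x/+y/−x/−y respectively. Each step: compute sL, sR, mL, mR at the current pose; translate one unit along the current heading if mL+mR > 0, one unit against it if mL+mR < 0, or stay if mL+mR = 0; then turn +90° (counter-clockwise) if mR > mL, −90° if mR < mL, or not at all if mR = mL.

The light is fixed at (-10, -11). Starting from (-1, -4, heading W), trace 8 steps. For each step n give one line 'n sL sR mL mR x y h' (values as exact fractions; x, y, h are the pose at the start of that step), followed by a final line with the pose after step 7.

n=0: pose=(-1,-4,W); sL=12/17, sR=60/113; mL=-1188/1921, mR=-60/113; mL+mR=-2208/1921 → advance -1; mR−mL=168/1921 → turn +1·90°
n=1: pose=(0,-4,S); sL=30/73, sR=30/53; mL=-1890/3869, mR=-30/53; mL+mR=-4080/3869 → advance -1; mR−mL=-300/3869 → turn -1·90°
n=2: pose=(0,-3,W); sL=60/113, sR=12/29; mL=-1548/3277, mR=-12/29; mL+mR=-2904/3277 → advance -1; mR−mL=192/3277 → turn +1·90°
n=3: pose=(1,-3,S); sL=1/3, sR=15/34; mL=-79/204, mR=-15/34; mL+mR=-169/204 → advance -1; mR−mL=-11/204 → turn -1·90°
n=4: pose=(1,-2,W); sL=12/29, sR=60/181; mL=-1956/5249, mR=-60/181; mL+mR=-3696/5249 → advance -1; mR−mL=216/5249 → turn +1·90°
n=5: pose=(2,-2,S); sL=30/109, sR=6/17; mL=-582/1853, mR=-6/17; mL+mR=-1236/1853 → advance -1; mR−mL=-72/1853 → turn -1·90°
n=6: pose=(2,-1,W); sL=60/181, sR=60/221; mL=-12060/40001, mR=-60/221; mL+mR=-22920/40001 → advance -1; mR−mL=1200/40001 → turn +1·90°
n=7: pose=(3,-1,S); sL=3/13, sR=15/52; mL=-27/104, mR=-15/52; mL+mR=-57/104 → advance -1; mR−mL=-3/104 → turn -1·90°

0 12/17 60/113 -1188/1921 -60/113 -1 -4 W
1 30/73 30/53 -1890/3869 -30/53 0 -4 S
2 60/113 12/29 -1548/3277 -12/29 0 -3 W
3 1/3 15/34 -79/204 -15/34 1 -3 S
4 12/29 60/181 -1956/5249 -60/181 1 -2 W
5 30/109 6/17 -582/1853 -6/17 2 -2 S
6 60/181 60/221 -12060/40001 -60/221 2 -1 W
7 3/13 15/52 -27/104 -15/52 3 -1 S
final 3 0 W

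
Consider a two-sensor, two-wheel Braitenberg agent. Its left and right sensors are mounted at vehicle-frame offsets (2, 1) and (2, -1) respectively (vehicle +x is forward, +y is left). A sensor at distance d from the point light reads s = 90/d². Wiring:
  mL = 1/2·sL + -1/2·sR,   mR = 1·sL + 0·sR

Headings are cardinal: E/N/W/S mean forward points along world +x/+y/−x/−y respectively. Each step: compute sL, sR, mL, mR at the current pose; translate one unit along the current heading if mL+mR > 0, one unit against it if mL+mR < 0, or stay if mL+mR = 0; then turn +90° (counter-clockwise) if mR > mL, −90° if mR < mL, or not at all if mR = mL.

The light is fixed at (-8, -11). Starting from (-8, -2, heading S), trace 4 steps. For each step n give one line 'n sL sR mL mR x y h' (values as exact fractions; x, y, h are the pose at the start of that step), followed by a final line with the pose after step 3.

0 9/5 9/5 0 9/5 -8 -2 S
1 18/17 90/53 -288/901 18/17 -8 -3 E
2 9/10 45/52 9/520 9/10 -7 -3 N
3 18/13 90/101 324/1313 18/13 -7 -2 W
final -8 -2 S

n=0: pose=(-8,-2,S); sL=9/5, sR=9/5; mL=0, mR=9/5; mL+mR=9/5 → advance +1; mR−mL=9/5 → turn +1·90°
n=1: pose=(-8,-3,E); sL=18/17, sR=90/53; mL=-288/901, mR=18/17; mL+mR=666/901 → advance +1; mR−mL=1242/901 → turn +1·90°
n=2: pose=(-7,-3,N); sL=9/10, sR=45/52; mL=9/520, mR=9/10; mL+mR=477/520 → advance +1; mR−mL=459/520 → turn +1·90°
n=3: pose=(-7,-2,W); sL=18/13, sR=90/101; mL=324/1313, mR=18/13; mL+mR=2142/1313 → advance +1; mR−mL=1494/1313 → turn +1·90°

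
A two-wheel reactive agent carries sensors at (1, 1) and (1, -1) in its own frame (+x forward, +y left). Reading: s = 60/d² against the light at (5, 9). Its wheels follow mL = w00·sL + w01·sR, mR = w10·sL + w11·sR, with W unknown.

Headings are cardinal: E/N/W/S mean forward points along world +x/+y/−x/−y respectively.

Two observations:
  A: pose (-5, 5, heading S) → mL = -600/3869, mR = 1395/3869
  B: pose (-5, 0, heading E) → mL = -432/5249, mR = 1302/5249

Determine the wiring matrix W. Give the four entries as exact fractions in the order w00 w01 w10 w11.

obs A: pose=(-5,5,S) → sL=30/53, sR=30/73, mL=-600/3869, mR=1395/3869
obs B: pose=(-5,0,E) → sL=12/29, sR=60/181, mL=-432/5249, mR=1302/5249
sensor matrix S = [[30/53, 30/73], [12/29, 60/181]]; det S = 357120/20308381
solve [mL_A; mL_B] = S·[w00; w01] and [mR_A; mR_B] = S·[w10; w11]:
  w00 = -1, w01 = 1, w10 = 1, w11 = -1/2

-1 1 1 -1/2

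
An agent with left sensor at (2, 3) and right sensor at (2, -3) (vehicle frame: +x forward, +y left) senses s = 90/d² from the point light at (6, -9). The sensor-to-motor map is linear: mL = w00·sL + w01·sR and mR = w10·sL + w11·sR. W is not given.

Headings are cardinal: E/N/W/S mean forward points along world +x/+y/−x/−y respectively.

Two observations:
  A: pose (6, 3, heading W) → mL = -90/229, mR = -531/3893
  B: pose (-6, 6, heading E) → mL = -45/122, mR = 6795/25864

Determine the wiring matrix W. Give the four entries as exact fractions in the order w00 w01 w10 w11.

obs A: pose=(6,3,W) → sL=18/17, sR=90/229, mL=-90/229, mR=-531/3893
obs B: pose=(-6,6,E) → sL=45/212, sR=45/122, mL=-45/122, mR=6795/25864
sensor matrix S = [[18/17, 90/229], [45/212, 45/122]]; det S = 7731045/25172138
solve [mL_A; mL_B] = S·[w00; w01] and [mR_A; mR_B] = S·[w10; w11]:
  w00 = 0, w01 = -1, w10 = -1/2, w11 = 1

0 -1 -1/2 1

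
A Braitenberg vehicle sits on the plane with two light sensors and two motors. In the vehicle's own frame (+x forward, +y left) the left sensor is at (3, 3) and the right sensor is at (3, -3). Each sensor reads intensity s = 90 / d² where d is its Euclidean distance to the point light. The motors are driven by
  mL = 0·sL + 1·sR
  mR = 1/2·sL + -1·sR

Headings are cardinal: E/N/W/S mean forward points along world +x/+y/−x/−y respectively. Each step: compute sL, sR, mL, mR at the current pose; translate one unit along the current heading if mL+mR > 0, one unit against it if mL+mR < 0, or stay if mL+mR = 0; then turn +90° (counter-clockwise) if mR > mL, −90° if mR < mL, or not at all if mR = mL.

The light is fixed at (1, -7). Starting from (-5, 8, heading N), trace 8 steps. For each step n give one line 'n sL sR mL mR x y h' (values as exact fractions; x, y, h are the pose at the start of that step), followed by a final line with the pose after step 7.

0 2/9 10/37 10/37 -53/333 -5 8 N
1 9/37 45/89 45/89 -2529/6586 -5 9 E
2 90/173 90/233 90/233 -5085/40309 -4 9 S
3 45/104 45/194 45/194 -315/20176 -4 8 W
4 2/9 10/37 10/37 -53/333 -5 8 N
5 9/37 45/89 45/89 -2529/6586 -5 9 E
6 90/173 90/233 90/233 -5085/40309 -4 9 S
7 45/104 45/194 45/194 -315/20176 -4 8 W
final -5 8 N

n=0: pose=(-5,8,N); sL=2/9, sR=10/37; mL=10/37, mR=-53/333; mL+mR=1/9 → advance +1; mR−mL=-143/333 → turn -1·90°
n=1: pose=(-5,9,E); sL=9/37, sR=45/89; mL=45/89, mR=-2529/6586; mL+mR=9/74 → advance +1; mR−mL=-5859/6586 → turn -1·90°
n=2: pose=(-4,9,S); sL=90/173, sR=90/233; mL=90/233, mR=-5085/40309; mL+mR=45/173 → advance +1; mR−mL=-20655/40309 → turn -1·90°
n=3: pose=(-4,8,W); sL=45/104, sR=45/194; mL=45/194, mR=-315/20176; mL+mR=45/208 → advance +1; mR−mL=-4995/20176 → turn -1·90°
n=4: pose=(-5,8,N); sL=2/9, sR=10/37; mL=10/37, mR=-53/333; mL+mR=1/9 → advance +1; mR−mL=-143/333 → turn -1·90°
n=5: pose=(-5,9,E); sL=9/37, sR=45/89; mL=45/89, mR=-2529/6586; mL+mR=9/74 → advance +1; mR−mL=-5859/6586 → turn -1·90°
n=6: pose=(-4,9,S); sL=90/173, sR=90/233; mL=90/233, mR=-5085/40309; mL+mR=45/173 → advance +1; mR−mL=-20655/40309 → turn -1·90°
n=7: pose=(-4,8,W); sL=45/104, sR=45/194; mL=45/194, mR=-315/20176; mL+mR=45/208 → advance +1; mR−mL=-4995/20176 → turn -1·90°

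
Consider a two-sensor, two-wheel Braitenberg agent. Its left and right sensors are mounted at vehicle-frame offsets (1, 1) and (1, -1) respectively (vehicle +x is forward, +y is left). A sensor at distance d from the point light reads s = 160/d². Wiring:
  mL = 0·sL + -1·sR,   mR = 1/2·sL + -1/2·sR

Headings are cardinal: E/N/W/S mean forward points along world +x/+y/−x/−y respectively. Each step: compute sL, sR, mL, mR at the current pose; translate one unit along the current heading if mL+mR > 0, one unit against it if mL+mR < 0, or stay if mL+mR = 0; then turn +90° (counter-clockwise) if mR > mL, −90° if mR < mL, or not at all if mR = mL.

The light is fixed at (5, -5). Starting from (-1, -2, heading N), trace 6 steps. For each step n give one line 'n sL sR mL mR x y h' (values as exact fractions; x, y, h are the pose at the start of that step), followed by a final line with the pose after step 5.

0 32/13 160/41 -160/41 -384/533 -1 -2 N
1 16/5 80/29 -80/29 32/145 -1 -3 W
2 160/17 160/37 -160/37 1600/629 0 -3 S
3 5 8 -8 -3/2 0 -2 E
4 32/13 160/41 -160/41 -384/533 -1 -2 N
5 16/5 80/29 -80/29 32/145 -1 -3 W
final 0 -3 S

n=0: pose=(-1,-2,N); sL=32/13, sR=160/41; mL=-160/41, mR=-384/533; mL+mR=-2464/533 → advance -1; mR−mL=1696/533 → turn +1·90°
n=1: pose=(-1,-3,W); sL=16/5, sR=80/29; mL=-80/29, mR=32/145; mL+mR=-368/145 → advance -1; mR−mL=432/145 → turn +1·90°
n=2: pose=(0,-3,S); sL=160/17, sR=160/37; mL=-160/37, mR=1600/629; mL+mR=-1120/629 → advance -1; mR−mL=4320/629 → turn +1·90°
n=3: pose=(0,-2,E); sL=5, sR=8; mL=-8, mR=-3/2; mL+mR=-19/2 → advance -1; mR−mL=13/2 → turn +1·90°
n=4: pose=(-1,-2,N); sL=32/13, sR=160/41; mL=-160/41, mR=-384/533; mL+mR=-2464/533 → advance -1; mR−mL=1696/533 → turn +1·90°
n=5: pose=(-1,-3,W); sL=16/5, sR=80/29; mL=-80/29, mR=32/145; mL+mR=-368/145 → advance -1; mR−mL=432/145 → turn +1·90°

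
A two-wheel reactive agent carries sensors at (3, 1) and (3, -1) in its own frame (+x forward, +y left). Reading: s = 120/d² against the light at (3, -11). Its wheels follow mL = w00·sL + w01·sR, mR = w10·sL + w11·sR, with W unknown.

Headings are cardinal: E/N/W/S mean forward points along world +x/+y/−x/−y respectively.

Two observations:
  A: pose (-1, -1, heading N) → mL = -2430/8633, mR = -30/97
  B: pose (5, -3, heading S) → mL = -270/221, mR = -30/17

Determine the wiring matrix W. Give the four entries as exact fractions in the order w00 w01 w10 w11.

obs A: pose=(-1,-1,N) → sL=60/97, sR=60/89, mL=-2430/8633, mR=-30/97
obs B: pose=(5,-3,S) → sL=60/17, sR=60/13, mL=-270/221, mR=-30/17
sensor matrix S = [[60/97, 60/89], [60/17, 60/13]]; det S = 907200/1907893
solve [mL_A; mL_B] = S·[w00; w01] and [mR_A; mR_B] = S·[w10; w11]:
  w00 = -1, w01 = 1/2, w10 = -1/2, w11 = 0

-1 1/2 -1/2 0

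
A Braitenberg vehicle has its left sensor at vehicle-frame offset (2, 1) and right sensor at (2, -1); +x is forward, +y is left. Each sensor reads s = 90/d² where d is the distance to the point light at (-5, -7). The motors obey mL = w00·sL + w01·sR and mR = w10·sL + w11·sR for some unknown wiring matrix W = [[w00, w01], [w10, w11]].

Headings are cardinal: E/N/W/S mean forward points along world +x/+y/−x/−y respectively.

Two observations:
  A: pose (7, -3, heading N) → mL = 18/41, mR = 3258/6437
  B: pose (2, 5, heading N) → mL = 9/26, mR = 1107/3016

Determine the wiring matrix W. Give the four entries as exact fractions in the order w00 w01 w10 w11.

0 1 1/2 1/2

obs A: pose=(7,-3,N) → sL=90/157, sR=18/41, mL=18/41, mR=3258/6437
obs B: pose=(2,5,N) → sL=45/116, sR=9/26, mL=9/26, mR=1107/3016
sensor matrix S = [[90/157, 18/41], [45/116, 9/26]]; det S = 136485/4853498
solve [mL_A; mL_B] = S·[w00; w01] and [mR_A; mR_B] = S·[w10; w11]:
  w00 = 0, w01 = 1, w10 = 1/2, w11 = 1/2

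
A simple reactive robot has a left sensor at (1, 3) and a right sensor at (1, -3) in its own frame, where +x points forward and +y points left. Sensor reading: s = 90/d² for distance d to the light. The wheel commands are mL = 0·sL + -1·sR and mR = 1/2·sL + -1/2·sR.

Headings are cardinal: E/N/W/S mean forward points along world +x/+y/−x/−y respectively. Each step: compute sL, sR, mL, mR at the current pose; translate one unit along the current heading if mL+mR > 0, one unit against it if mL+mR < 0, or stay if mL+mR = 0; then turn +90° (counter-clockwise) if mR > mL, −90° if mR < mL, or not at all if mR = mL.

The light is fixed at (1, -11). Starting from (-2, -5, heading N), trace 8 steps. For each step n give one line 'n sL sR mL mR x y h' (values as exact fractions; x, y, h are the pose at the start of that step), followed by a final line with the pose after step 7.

0 18/17 90/49 -90/49 -324/833 -2 -5 N
1 9/2 9/8 -9/8 27/16 -2 -6 W
2 90/17 18/13 -18/13 432/221 -3 -6 S
3 45/29 9 -9 -108/29 -3 -7 E
4 90/89 90/29 -90/29 -2700/2581 -4 -7 N
5 5/2 5/4 -5/4 5/8 -4 -8 W
6 18 90/53 -90/53 432/53 -3 -8 S
7 45/17 9 -9 -54/17 -3 -9 E
final -4 -9 N

n=0: pose=(-2,-5,N); sL=18/17, sR=90/49; mL=-90/49, mR=-324/833; mL+mR=-1854/833 → advance -1; mR−mL=1206/833 → turn +1·90°
n=1: pose=(-2,-6,W); sL=9/2, sR=9/8; mL=-9/8, mR=27/16; mL+mR=9/16 → advance +1; mR−mL=45/16 → turn +1·90°
n=2: pose=(-3,-6,S); sL=90/17, sR=18/13; mL=-18/13, mR=432/221; mL+mR=126/221 → advance +1; mR−mL=738/221 → turn +1·90°
n=3: pose=(-3,-7,E); sL=45/29, sR=9; mL=-9, mR=-108/29; mL+mR=-369/29 → advance -1; mR−mL=153/29 → turn +1·90°
n=4: pose=(-4,-7,N); sL=90/89, sR=90/29; mL=-90/29, mR=-2700/2581; mL+mR=-10710/2581 → advance -1; mR−mL=5310/2581 → turn +1·90°
n=5: pose=(-4,-8,W); sL=5/2, sR=5/4; mL=-5/4, mR=5/8; mL+mR=-5/8 → advance -1; mR−mL=15/8 → turn +1·90°
n=6: pose=(-3,-8,S); sL=18, sR=90/53; mL=-90/53, mR=432/53; mL+mR=342/53 → advance +1; mR−mL=522/53 → turn +1·90°
n=7: pose=(-3,-9,E); sL=45/17, sR=9; mL=-9, mR=-54/17; mL+mR=-207/17 → advance -1; mR−mL=99/17 → turn +1·90°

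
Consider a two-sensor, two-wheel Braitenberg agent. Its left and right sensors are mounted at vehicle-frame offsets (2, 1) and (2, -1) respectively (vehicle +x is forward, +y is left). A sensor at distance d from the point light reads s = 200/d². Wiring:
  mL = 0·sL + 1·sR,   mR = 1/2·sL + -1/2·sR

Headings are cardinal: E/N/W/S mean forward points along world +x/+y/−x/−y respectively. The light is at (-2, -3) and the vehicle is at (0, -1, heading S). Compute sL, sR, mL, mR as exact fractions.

200/9 200 200 -800/9

left sensor world pos  = (1, -3); dL² = 9
right sensor world pos = (-1, -3); dR² = 1
sL = 200/9 = 200/9
sR = 200/1 = 200
mL = 0·sL + 1·sR = 200
mR = 1/2·sL + -1/2·sR = -800/9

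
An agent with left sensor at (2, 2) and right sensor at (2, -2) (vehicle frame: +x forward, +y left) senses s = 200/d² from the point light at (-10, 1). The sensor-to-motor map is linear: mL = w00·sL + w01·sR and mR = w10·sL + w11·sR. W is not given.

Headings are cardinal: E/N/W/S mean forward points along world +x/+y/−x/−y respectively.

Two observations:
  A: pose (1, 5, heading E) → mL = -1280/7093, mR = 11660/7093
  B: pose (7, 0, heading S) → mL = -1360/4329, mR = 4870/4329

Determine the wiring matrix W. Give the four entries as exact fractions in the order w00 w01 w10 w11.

1 -1 1/2 1

obs A: pose=(1,5,E) → sL=40/41, sR=200/173, mL=-1280/7093, mR=11660/7093
obs B: pose=(7,0,S) → sL=20/37, sR=100/117, mL=-1360/4329, mR=4870/4329
sensor matrix S = [[40/41, 200/173], [20/37, 100/117]]; det S = 6416000/30705597
solve [mL_A; mL_B] = S·[w00; w01] and [mR_A; mR_B] = S·[w10; w11]:
  w00 = 1, w01 = -1, w10 = 1/2, w11 = 1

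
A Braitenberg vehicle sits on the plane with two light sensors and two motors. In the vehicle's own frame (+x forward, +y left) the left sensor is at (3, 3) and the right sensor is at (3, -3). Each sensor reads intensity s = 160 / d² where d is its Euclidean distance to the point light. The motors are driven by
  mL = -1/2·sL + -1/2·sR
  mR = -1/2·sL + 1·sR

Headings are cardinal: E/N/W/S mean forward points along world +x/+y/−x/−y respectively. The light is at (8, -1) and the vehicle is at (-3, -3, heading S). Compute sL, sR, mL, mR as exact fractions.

left sensor world pos  = (0, -6); dL² = 89
right sensor world pos = (-6, -6); dR² = 221
sL = 160/89 = 160/89
sR = 160/221 = 160/221
mL = -1/2·sL + -1/2·sR = -24800/19669
mR = -1/2·sL + 1·sR = -3440/19669

160/89 160/221 -24800/19669 -3440/19669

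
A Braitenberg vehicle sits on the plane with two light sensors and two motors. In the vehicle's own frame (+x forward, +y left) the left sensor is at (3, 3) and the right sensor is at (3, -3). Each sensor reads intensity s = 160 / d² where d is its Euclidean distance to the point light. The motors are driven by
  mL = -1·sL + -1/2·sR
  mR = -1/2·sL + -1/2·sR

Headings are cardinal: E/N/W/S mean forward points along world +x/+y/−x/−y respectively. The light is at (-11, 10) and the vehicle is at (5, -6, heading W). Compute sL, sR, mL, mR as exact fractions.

left sensor world pos  = (2, -9); dL² = 530
right sensor world pos = (2, -3); dR² = 338
sL = 160/530 = 16/53
sR = 160/338 = 80/169
mL = -1·sL + -1/2·sR = -4824/8957
mR = -1/2·sL + -1/2·sR = -3472/8957

16/53 80/169 -4824/8957 -3472/8957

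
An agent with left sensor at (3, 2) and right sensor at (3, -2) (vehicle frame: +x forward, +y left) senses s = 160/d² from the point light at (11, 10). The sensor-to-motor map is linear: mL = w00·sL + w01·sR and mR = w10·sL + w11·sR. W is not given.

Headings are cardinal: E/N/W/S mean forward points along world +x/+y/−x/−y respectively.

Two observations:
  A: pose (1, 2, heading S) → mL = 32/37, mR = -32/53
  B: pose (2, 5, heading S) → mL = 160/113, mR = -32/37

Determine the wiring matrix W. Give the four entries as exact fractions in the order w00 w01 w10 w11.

1 0 0 -1

obs A: pose=(1,2,S) → sL=32/37, sR=32/53, mL=32/37, mR=-32/53
obs B: pose=(2,5,S) → sL=160/113, sR=32/37, mL=160/113, mR=-32/37
sensor matrix S = [[32/37, 32/53], [160/113, 32/37]]; det S = -876544/8198941
solve [mL_A; mL_B] = S·[w00; w01] and [mR_A; mR_B] = S·[w10; w11]:
  w00 = 1, w01 = 0, w10 = 0, w11 = -1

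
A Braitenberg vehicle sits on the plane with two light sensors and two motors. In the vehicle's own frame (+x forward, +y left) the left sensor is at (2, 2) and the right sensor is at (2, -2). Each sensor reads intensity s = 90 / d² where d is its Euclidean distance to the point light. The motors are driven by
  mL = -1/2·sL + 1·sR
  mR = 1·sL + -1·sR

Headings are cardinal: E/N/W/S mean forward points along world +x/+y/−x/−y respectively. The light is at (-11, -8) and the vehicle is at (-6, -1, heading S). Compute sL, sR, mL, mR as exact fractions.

left sensor world pos  = (-4, -3); dL² = 74
right sensor world pos = (-8, -3); dR² = 34
sL = 90/74 = 45/37
sR = 90/34 = 45/17
mL = -1/2·sL + 1·sR = 2565/1258
mR = 1·sL + -1·sR = -900/629

45/37 45/17 2565/1258 -900/629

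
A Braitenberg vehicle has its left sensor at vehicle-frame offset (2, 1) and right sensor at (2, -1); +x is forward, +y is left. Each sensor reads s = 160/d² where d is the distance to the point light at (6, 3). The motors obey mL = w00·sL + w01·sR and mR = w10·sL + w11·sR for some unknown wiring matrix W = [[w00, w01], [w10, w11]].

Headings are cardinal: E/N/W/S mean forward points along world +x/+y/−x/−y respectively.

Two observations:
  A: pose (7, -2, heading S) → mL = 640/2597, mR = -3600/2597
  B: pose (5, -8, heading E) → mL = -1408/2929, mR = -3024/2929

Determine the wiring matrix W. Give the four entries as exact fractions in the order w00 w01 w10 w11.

-1 1 -1 1/2

obs A: pose=(7,-2,S) → sL=160/53, sR=160/49, mL=640/2597, mR=-3600/2597
obs B: pose=(5,-8,E) → sL=160/101, sR=32/29, mL=-1408/2929, mR=-3024/2929
sensor matrix S = [[160/53, 160/49], [160/101, 32/29]]; det S = -14008320/7606613
solve [mL_A; mL_B] = S·[w00; w01] and [mR_A; mR_B] = S·[w10; w11]:
  w00 = -1, w01 = 1, w10 = -1, w11 = 1/2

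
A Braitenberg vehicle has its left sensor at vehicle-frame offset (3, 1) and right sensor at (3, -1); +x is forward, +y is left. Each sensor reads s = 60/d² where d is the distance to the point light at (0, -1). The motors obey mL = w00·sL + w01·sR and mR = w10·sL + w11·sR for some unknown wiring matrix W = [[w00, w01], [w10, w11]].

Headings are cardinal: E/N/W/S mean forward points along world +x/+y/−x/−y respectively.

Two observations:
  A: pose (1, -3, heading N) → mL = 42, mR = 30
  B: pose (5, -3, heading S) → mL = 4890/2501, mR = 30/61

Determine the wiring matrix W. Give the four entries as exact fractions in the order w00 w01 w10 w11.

1/2 1 1/2 0

obs A: pose=(1,-3,N) → sL=60, sR=12, mL=42, mR=30
obs B: pose=(5,-3,S) → sL=60/61, sR=60/41, mL=4890/2501, mR=30/61
sensor matrix S = [[60, 12], [60/61, 60/41]]; det S = 190080/2501
solve [mL_A; mL_B] = S·[w00; w01] and [mR_A; mR_B] = S·[w10; w11]:
  w00 = 1/2, w01 = 1, w10 = 1/2, w11 = 0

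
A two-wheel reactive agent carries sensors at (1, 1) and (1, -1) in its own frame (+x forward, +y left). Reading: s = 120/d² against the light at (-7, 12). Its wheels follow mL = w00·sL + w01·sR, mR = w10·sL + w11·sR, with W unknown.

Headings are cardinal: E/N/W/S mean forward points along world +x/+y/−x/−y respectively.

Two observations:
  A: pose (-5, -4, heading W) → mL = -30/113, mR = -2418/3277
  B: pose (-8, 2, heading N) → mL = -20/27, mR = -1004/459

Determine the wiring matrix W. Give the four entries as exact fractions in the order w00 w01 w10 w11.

obs A: pose=(-5,-4,W) → sL=12/29, sR=60/113, mL=-30/113, mR=-2418/3277
obs B: pose=(-8,2,N) → sL=24/17, sR=40/27, mL=-20/27, mR=-1004/459
sensor matrix S = [[12/29, 60/113], [24/17, 40/27]]; det S = -68480/501381
solve [mL_A; mL_B] = S·[w00; w01] and [mR_A; mR_B] = S·[w10; w11]:
  w00 = 0, w01 = -1/2, w10 = -1/2, w11 = -1

0 -1/2 -1/2 -1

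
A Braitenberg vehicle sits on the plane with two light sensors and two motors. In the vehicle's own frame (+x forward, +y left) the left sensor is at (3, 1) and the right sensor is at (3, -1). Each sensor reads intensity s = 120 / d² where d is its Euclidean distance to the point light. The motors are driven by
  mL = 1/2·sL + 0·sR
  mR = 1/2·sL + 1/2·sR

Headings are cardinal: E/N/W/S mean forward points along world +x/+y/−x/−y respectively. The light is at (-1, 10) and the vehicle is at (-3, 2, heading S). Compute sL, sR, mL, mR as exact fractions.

left sensor world pos  = (-2, -1); dL² = 122
right sensor world pos = (-4, -1); dR² = 130
sL = 120/122 = 60/61
sR = 120/130 = 12/13
mL = 1/2·sL + 0·sR = 30/61
mR = 1/2·sL + 1/2·sR = 756/793

60/61 12/13 30/61 756/793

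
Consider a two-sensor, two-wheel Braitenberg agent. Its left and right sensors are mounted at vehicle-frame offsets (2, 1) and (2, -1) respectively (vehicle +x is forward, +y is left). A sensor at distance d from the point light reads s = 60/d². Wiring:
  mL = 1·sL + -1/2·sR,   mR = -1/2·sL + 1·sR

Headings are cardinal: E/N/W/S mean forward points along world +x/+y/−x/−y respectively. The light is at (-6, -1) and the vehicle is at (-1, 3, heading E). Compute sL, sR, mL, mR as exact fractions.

30/37 30/29 315/1073 675/1073

left sensor world pos  = (1, 4); dL² = 74
right sensor world pos = (1, 2); dR² = 58
sL = 60/74 = 30/37
sR = 60/58 = 30/29
mL = 1·sL + -1/2·sR = 315/1073
mR = -1/2·sL + 1·sR = 675/1073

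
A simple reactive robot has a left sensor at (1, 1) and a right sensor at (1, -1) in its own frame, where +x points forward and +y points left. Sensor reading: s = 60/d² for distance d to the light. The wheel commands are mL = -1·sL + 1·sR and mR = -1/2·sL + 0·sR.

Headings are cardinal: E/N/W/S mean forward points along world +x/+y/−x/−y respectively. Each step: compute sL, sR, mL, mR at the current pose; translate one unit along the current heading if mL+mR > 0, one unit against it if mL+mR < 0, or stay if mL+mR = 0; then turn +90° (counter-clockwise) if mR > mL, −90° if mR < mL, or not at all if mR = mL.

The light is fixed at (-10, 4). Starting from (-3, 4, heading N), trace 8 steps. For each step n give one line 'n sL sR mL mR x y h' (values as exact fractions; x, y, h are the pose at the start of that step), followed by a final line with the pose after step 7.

n=0: pose=(-3,4,N); sL=60/37, sR=12/13; mL=-336/481, mR=-30/37; mL+mR=-726/481 → advance -1; mR−mL=-54/481 → turn -1·90°
n=1: pose=(-3,3,E); sL=15/16, sR=15/17; mL=-15/272, mR=-15/32; mL+mR=-285/544 → advance -1; mR−mL=-225/544 → turn -1·90°
n=2: pose=(-4,3,S); sL=60/53, sR=60/29; mL=1440/1537, mR=-30/53; mL+mR=570/1537 → advance +1; mR−mL=-2310/1537 → turn -1·90°
n=3: pose=(-4,2,W); sL=30/17, sR=30/13; mL=120/221, mR=-15/17; mL+mR=-75/221 → advance -1; mR−mL=-315/221 → turn -1·90°
n=4: pose=(-3,2,N); sL=60/37, sR=12/13; mL=-336/481, mR=-30/37; mL+mR=-726/481 → advance -1; mR−mL=-54/481 → turn -1·90°
n=5: pose=(-3,1,E); sL=15/17, sR=3/4; mL=-9/68, mR=-15/34; mL+mR=-39/68 → advance -1; mR−mL=-21/68 → turn -1·90°
n=6: pose=(-4,1,S); sL=12/13, sR=60/41; mL=288/533, mR=-6/13; mL+mR=42/533 → advance +1; mR−mL=-534/533 → turn -1·90°
n=7: pose=(-4,0,W); sL=6/5, sR=30/17; mL=48/85, mR=-3/5; mL+mR=-3/85 → advance -1; mR−mL=-99/85 → turn -1·90°

0 60/37 12/13 -336/481 -30/37 -3 4 N
1 15/16 15/17 -15/272 -15/32 -3 3 E
2 60/53 60/29 1440/1537 -30/53 -4 3 S
3 30/17 30/13 120/221 -15/17 -4 2 W
4 60/37 12/13 -336/481 -30/37 -3 2 N
5 15/17 3/4 -9/68 -15/34 -3 1 E
6 12/13 60/41 288/533 -6/13 -4 1 S
7 6/5 30/17 48/85 -3/5 -4 0 W
final -3 0 N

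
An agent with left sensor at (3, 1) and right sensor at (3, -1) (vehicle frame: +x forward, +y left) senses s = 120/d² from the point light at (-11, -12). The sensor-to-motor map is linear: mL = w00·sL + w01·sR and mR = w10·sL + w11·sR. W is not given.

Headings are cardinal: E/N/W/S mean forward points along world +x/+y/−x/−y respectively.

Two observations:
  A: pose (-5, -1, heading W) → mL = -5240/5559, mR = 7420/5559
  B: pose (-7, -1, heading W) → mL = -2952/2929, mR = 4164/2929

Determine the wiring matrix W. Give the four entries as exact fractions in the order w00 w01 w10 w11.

-1/2 -1/2 1/2 1

obs A: pose=(-5,-1,W) → sL=120/109, sR=40/51, mL=-5240/5559, mR=7420/5559
obs B: pose=(-7,-1,W) → sL=120/101, sR=24/29, mL=-2952/2929, mR=4164/2929
sensor matrix S = [[120/109, 40/51], [120/101, 24/29]]; det S = -112640/5427437
solve [mL_A; mL_B] = S·[w00; w01] and [mR_A; mR_B] = S·[w10; w11]:
  w00 = -1/2, w01 = -1/2, w10 = 1/2, w11 = 1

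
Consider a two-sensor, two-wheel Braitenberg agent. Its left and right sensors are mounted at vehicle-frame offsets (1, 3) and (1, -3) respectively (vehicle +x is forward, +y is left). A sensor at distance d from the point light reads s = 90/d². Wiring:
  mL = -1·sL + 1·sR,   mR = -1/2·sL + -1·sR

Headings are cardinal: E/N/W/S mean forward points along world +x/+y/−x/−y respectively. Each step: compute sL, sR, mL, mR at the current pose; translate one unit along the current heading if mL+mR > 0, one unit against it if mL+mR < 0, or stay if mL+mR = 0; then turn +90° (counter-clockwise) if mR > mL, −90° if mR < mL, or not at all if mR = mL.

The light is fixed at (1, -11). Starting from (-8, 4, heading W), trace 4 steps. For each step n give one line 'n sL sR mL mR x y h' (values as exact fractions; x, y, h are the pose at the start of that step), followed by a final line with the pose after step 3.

0 45/122 45/212 -2025/12932 -2565/6466 -8 4 W
1 90/377 90/281 8640/105937 -46575/105937 -7 4 N
2 45/169 9/17 756/2873 -3807/5746 -7 3 E
3 18/41 90/313 -1944/12833 -6507/12833 -8 3 S
final -8 4 W

n=0: pose=(-8,4,W); sL=45/122, sR=45/212; mL=-2025/12932, mR=-2565/6466; mL+mR=-135/244 → advance -1; mR−mL=-3105/12932 → turn -1·90°
n=1: pose=(-7,4,N); sL=90/377, sR=90/281; mL=8640/105937, mR=-46575/105937; mL+mR=-135/377 → advance -1; mR−mL=-55215/105937 → turn -1·90°
n=2: pose=(-7,3,E); sL=45/169, sR=9/17; mL=756/2873, mR=-3807/5746; mL+mR=-135/338 → advance -1; mR−mL=-5319/5746 → turn -1·90°
n=3: pose=(-8,3,S); sL=18/41, sR=90/313; mL=-1944/12833, mR=-6507/12833; mL+mR=-27/41 → advance -1; mR−mL=-4563/12833 → turn -1·90°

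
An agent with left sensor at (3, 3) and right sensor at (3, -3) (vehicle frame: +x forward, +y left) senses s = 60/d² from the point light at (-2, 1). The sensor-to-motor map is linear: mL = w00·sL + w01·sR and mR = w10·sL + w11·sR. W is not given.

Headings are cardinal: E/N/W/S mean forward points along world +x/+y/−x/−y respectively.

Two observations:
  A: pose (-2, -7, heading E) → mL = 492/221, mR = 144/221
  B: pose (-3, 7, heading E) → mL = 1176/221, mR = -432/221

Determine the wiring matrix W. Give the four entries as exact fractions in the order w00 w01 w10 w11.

1 1 1/2 -1/2

obs A: pose=(-2,-7,E) → sL=30/17, sR=6/13, mL=492/221, mR=144/221
obs B: pose=(-3,7,E) → sL=12/17, sR=60/13, mL=1176/221, mR=-432/221
sensor matrix S = [[30/17, 6/13], [12/17, 60/13]]; det S = 1728/221
solve [mL_A; mL_B] = S·[w00; w01] and [mR_A; mR_B] = S·[w10; w11]:
  w00 = 1, w01 = 1, w10 = 1/2, w11 = -1/2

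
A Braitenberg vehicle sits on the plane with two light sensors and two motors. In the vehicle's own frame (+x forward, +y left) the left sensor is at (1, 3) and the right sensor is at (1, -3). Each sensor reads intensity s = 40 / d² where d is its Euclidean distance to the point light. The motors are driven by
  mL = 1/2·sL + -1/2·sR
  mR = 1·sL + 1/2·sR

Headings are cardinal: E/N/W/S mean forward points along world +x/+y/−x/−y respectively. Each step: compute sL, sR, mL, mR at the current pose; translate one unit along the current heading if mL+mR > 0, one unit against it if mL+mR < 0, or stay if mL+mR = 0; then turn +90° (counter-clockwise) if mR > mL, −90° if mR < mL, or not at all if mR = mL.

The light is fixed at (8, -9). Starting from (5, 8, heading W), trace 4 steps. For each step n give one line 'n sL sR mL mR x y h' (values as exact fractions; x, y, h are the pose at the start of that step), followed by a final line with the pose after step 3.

0 10/53 5/52 255/5512 1305/5512 5 8 W
1 40/257 8/61 192/15677 3468/15677 4 8 S
2 4/37 20/89 -192/3293 726/3293 4 7 E
3 8/65 40/289 -144/18785 3612/18785 5 7 N
final 5 8 W

n=0: pose=(5,8,W); sL=10/53, sR=5/52; mL=255/5512, mR=1305/5512; mL+mR=15/53 → advance +1; mR−mL=525/2756 → turn +1·90°
n=1: pose=(4,8,S); sL=40/257, sR=8/61; mL=192/15677, mR=3468/15677; mL+mR=60/257 → advance +1; mR−mL=3276/15677 → turn +1·90°
n=2: pose=(4,7,E); sL=4/37, sR=20/89; mL=-192/3293, mR=726/3293; mL+mR=6/37 → advance +1; mR−mL=918/3293 → turn +1·90°
n=3: pose=(5,7,N); sL=8/65, sR=40/289; mL=-144/18785, mR=3612/18785; mL+mR=12/65 → advance +1; mR−mL=3756/18785 → turn +1·90°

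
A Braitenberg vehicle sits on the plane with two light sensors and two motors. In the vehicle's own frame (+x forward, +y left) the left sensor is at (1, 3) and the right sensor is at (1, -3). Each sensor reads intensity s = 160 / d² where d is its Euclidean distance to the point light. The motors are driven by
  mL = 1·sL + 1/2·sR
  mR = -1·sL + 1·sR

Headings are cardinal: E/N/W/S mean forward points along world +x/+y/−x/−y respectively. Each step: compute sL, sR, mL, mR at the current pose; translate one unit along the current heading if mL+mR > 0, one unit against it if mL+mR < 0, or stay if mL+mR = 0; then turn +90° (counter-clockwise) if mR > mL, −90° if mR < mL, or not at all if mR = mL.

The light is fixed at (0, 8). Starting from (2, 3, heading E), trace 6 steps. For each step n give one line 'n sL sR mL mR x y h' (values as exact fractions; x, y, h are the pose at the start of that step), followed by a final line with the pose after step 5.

0 160/13 160/73 12720/949 -9600/949 2 3 E
1 20/9 40/9 40/9 20/9 3 3 S
2 32/17 160/13 1776/221 2304/221 3 2 W
3 80/37 16/5 696/185 192/185 2 2 S
4 160/101 160/17 10800/1717 13440/1717 2 1 W
5 2 40/17 54/17 6/17 1 1 S
final 1 0 W

n=0: pose=(2,3,E); sL=160/13, sR=160/73; mL=12720/949, mR=-9600/949; mL+mR=240/73 → advance +1; mR−mL=-22320/949 → turn -1·90°
n=1: pose=(3,3,S); sL=20/9, sR=40/9; mL=40/9, mR=20/9; mL+mR=20/3 → advance +1; mR−mL=-20/9 → turn -1·90°
n=2: pose=(3,2,W); sL=32/17, sR=160/13; mL=1776/221, mR=2304/221; mL+mR=240/13 → advance +1; mR−mL=528/221 → turn +1·90°
n=3: pose=(2,2,S); sL=80/37, sR=16/5; mL=696/185, mR=192/185; mL+mR=24/5 → advance +1; mR−mL=-504/185 → turn -1·90°
n=4: pose=(2,1,W); sL=160/101, sR=160/17; mL=10800/1717, mR=13440/1717; mL+mR=240/17 → advance +1; mR−mL=2640/1717 → turn +1·90°
n=5: pose=(1,1,S); sL=2, sR=40/17; mL=54/17, mR=6/17; mL+mR=60/17 → advance +1; mR−mL=-48/17 → turn -1·90°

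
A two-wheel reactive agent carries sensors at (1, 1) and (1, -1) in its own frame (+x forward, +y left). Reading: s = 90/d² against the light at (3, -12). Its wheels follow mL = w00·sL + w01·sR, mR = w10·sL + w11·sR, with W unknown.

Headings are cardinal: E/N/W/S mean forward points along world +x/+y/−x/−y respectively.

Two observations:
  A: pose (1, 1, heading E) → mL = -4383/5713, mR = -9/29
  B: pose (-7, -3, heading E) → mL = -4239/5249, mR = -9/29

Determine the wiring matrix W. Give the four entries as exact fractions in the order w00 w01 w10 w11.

obs A: pose=(1,1,E) → sL=90/197, sR=18/29, mL=-4383/5713, mR=-9/29
obs B: pose=(-7,-3,E) → sL=90/181, sR=18/29, mL=-4239/5249, mR=-9/29
sensor matrix S = [[90/197, 18/29], [90/181, 18/29]]; det S = -25920/1034053
solve [mL_A; mL_B] = S·[w00; w01] and [mR_A; mR_B] = S·[w10; w11]:
  w00 = -1, w01 = -1/2, w10 = 0, w11 = -1/2

-1 -1/2 0 -1/2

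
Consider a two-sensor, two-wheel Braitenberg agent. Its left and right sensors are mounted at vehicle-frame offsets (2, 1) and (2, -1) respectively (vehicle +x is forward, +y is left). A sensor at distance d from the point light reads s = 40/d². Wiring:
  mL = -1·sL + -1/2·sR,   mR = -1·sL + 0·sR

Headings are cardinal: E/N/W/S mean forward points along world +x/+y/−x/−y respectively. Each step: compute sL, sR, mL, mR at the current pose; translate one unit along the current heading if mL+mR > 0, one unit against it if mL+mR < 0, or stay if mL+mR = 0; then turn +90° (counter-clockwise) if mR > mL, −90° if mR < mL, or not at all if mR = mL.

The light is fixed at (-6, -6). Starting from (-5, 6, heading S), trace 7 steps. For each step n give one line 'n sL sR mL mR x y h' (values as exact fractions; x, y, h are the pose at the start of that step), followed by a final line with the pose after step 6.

0 5/13 2/5 -38/65 -5/13 -5 6 S
1 8/41 40/153 -2044/6273 -8/41 -5 7 E
2 20/113 20/113 -30/113 -20/113 -6 7 N
3 8/25 40/173 -1884/4325 -8/25 -6 6 W
4 5/13 2/5 -38/65 -5/13 -5 6 S
5 8/41 40/153 -2044/6273 -8/41 -5 7 E
6 20/113 20/113 -30/113 -20/113 -6 7 N
final -6 6 W

n=0: pose=(-5,6,S); sL=5/13, sR=2/5; mL=-38/65, mR=-5/13; mL+mR=-63/65 → advance -1; mR−mL=1/5 → turn +1·90°
n=1: pose=(-5,7,E); sL=8/41, sR=40/153; mL=-2044/6273, mR=-8/41; mL+mR=-3268/6273 → advance -1; mR−mL=20/153 → turn +1·90°
n=2: pose=(-6,7,N); sL=20/113, sR=20/113; mL=-30/113, mR=-20/113; mL+mR=-50/113 → advance -1; mR−mL=10/113 → turn +1·90°
n=3: pose=(-6,6,W); sL=8/25, sR=40/173; mL=-1884/4325, mR=-8/25; mL+mR=-3268/4325 → advance -1; mR−mL=20/173 → turn +1·90°
n=4: pose=(-5,6,S); sL=5/13, sR=2/5; mL=-38/65, mR=-5/13; mL+mR=-63/65 → advance -1; mR−mL=1/5 → turn +1·90°
n=5: pose=(-5,7,E); sL=8/41, sR=40/153; mL=-2044/6273, mR=-8/41; mL+mR=-3268/6273 → advance -1; mR−mL=20/153 → turn +1·90°
n=6: pose=(-6,7,N); sL=20/113, sR=20/113; mL=-30/113, mR=-20/113; mL+mR=-50/113 → advance -1; mR−mL=10/113 → turn +1·90°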